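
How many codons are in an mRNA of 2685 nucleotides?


codons = nucleotides / 3
codons = 2685 / 3 = 895

895


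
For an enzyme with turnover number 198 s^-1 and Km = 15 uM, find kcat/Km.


Catalytic efficiency = kcat / Km
= 198 / 15
= 13.2 uM^-1*s^-1

13.2 uM^-1*s^-1


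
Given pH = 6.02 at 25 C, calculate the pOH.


pOH = 14 - pH
pOH = 14 - 6.02
pOH = 7.98

7.98


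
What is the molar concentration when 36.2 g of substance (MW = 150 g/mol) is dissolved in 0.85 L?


C = (mass / MW) / volume
C = (36.2 / 150) / 0.85
C = 0.2839 M

0.2839 M


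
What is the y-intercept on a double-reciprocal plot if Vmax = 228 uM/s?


y-intercept = 1/Vmax
= 1/228
= 0.0044 s/uM

0.0044 s/uM


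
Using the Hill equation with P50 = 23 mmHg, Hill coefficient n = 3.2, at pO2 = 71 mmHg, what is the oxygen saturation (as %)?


Y = pO2^n / (P50^n + pO2^n)
Y = 71^3.2 / (23^3.2 + 71^3.2)
Y = 97.36%

97.36%


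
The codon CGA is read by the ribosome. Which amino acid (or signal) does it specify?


Standard genetic code lookup.
Codon CGA -> Arg

Arg


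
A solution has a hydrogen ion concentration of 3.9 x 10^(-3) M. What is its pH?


pH = -log10([H+])
pH = -log10(3.9 x 10^(-3))
pH = 2.4089

2.4089


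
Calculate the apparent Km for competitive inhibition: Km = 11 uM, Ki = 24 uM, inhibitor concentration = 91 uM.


Km_app = Km * (1 + [I]/Ki)
Km_app = 11 * (1 + 91/24)
Km_app = 52.7083 uM

52.7083 uM


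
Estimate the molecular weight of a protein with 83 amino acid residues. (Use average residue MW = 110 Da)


MW = n_residues * 110 Da
MW = 83 * 110
MW = 9130 Da

9130 Da


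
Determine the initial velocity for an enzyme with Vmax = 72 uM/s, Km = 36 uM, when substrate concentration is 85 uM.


v = Vmax * [S] / (Km + [S])
v = 72 * 85 / (36 + 85)
v = 50.5785 uM/s

50.5785 uM/s


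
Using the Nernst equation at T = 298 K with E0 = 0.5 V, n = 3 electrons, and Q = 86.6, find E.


E = E0 - (RT/nF) * ln(Q)
E = 0.5 - (8.314 * 298 / (3 * 96485)) * ln(86.6)
E = 0.4618 V

0.4618 V


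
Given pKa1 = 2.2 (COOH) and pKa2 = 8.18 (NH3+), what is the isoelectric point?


pI = (pKa1 + pKa2) / 2
pI = (2.2 + 8.18) / 2
pI = 5.19

5.19


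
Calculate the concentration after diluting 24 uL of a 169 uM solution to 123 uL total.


C2 = C1 * V1 / V2
C2 = 169 * 24 / 123
C2 = 32.9756 uM

32.9756 uM


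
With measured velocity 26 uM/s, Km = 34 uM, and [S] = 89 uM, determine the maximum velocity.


Vmax = v * (Km + [S]) / [S]
Vmax = 26 * (34 + 89) / 89
Vmax = 35.9326 uM/s

35.9326 uM/s


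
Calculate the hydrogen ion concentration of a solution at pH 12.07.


[H+] = 10^(-pH)
[H+] = 10^(-12.07)
[H+] = 8.511e-13 M

8.511e-13 M


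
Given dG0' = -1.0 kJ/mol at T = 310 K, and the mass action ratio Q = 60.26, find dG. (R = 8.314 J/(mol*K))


dG = dG0' + RT * ln(Q) / 1000
dG = -1.0 + 8.314 * 310 * ln(60.26) / 1000
dG = 9.5637 kJ/mol

9.5637 kJ/mol


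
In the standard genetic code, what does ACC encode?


Standard genetic code lookup.
Codon ACC -> Thr

Thr


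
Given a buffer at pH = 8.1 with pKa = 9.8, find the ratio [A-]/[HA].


[A-]/[HA] = 10^(pH - pKa)
= 10^(8.1 - 9.8)
= 0.02

0.02


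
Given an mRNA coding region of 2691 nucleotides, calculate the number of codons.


codons = nucleotides / 3
codons = 2691 / 3 = 897

897


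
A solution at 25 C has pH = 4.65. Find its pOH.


pOH = 14 - pH
pOH = 14 - 4.65
pOH = 9.35

9.35


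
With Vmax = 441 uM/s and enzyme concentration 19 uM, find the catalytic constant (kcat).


kcat = Vmax / [E]t
kcat = 441 / 19
kcat = 23.2105 s^-1

23.2105 s^-1


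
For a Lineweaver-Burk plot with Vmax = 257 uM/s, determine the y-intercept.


y-intercept = 1/Vmax
= 1/257
= 0.0039 s/uM

0.0039 s/uM


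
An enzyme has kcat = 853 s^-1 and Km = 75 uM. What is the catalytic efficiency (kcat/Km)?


Catalytic efficiency = kcat / Km
= 853 / 75
= 11.3733 uM^-1*s^-1

11.3733 uM^-1*s^-1


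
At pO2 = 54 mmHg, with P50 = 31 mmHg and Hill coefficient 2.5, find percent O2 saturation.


Y = pO2^n / (P50^n + pO2^n)
Y = 54^2.5 / (31^2.5 + 54^2.5)
Y = 80.02%

80.02%


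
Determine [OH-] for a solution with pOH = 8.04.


[OH-] = 10^(-pOH)
[OH-] = 10^(-8.04)
[OH-] = 9.120e-09 M

9.120e-09 M


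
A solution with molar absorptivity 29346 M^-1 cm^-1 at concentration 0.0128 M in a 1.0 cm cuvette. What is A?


A = epsilon * c * l
A = 29346 * 0.0128 * 1.0
A = 375.6288

375.6288


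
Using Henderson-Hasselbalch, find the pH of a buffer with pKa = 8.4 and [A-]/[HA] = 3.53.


pH = pKa + log10([A-]/[HA])
pH = 8.4 + log10(3.53)
pH = 8.9478

8.9478


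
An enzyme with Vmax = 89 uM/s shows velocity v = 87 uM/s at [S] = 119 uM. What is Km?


Km = [S] * (Vmax - v) / v
Km = 119 * (89 - 87) / 87
Km = 2.7356 uM

2.7356 uM


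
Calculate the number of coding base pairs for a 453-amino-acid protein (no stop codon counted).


Each amino acid = 1 codon = 3 bp
bp = 453 * 3 = 1359 bp

1359 bp


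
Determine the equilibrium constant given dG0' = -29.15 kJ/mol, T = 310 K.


Keq = exp(-dG0 * 1000 / (R * T))
Keq = exp(-(-29.15) * 1000 / (8.314 * 310))
Keq = 81642.9233

81642.9233


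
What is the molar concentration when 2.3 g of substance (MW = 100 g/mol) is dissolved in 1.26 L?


C = (mass / MW) / volume
C = (2.3 / 100) / 1.26
C = 0.0183 M

0.0183 M


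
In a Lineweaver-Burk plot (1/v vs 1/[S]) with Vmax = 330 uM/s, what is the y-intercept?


y-intercept = 1/Vmax
= 1/330
= 0.003 s/uM

0.003 s/uM


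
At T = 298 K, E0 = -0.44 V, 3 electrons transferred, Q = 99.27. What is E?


E = E0 - (RT/nF) * ln(Q)
E = -0.44 - (8.314 * 298 / (3 * 96485)) * ln(99.27)
E = -0.4794 V

-0.4794 V


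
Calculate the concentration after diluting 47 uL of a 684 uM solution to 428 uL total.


C2 = C1 * V1 / V2
C2 = 684 * 47 / 428
C2 = 75.1121 uM

75.1121 uM


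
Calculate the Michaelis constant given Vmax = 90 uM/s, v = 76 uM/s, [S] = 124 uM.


Km = [S] * (Vmax - v) / v
Km = 124 * (90 - 76) / 76
Km = 22.8421 uM

22.8421 uM


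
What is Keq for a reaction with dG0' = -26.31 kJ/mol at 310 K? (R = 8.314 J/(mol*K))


Keq = exp(-dG0 * 1000 / (R * T))
Keq = exp(-(-26.31) * 1000 / (8.314 * 310))
Keq = 27124.6761

27124.6761


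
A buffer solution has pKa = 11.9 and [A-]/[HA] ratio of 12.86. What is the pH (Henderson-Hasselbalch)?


pH = pKa + log10([A-]/[HA])
pH = 11.9 + log10(12.86)
pH = 13.0092

13.0092


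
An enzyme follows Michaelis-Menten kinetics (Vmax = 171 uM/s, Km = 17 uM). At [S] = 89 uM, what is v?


v = Vmax * [S] / (Km + [S])
v = 171 * 89 / (17 + 89)
v = 143.5755 uM/s

143.5755 uM/s


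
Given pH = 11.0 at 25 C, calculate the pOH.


pOH = 14 - pH
pOH = 14 - 11.0
pOH = 3.0

3.0


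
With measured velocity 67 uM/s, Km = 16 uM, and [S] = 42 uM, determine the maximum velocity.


Vmax = v * (Km + [S]) / [S]
Vmax = 67 * (16 + 42) / 42
Vmax = 92.5238 uM/s

92.5238 uM/s


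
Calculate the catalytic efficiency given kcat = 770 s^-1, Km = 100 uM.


Catalytic efficiency = kcat / Km
= 770 / 100
= 7.7 uM^-1*s^-1

7.7 uM^-1*s^-1


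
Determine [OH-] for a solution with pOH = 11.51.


[OH-] = 10^(-pOH)
[OH-] = 10^(-11.51)
[OH-] = 3.090e-12 M

3.090e-12 M


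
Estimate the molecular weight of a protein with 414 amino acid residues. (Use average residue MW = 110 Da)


MW = n_residues * 110 Da
MW = 414 * 110
MW = 45540 Da

45540 Da


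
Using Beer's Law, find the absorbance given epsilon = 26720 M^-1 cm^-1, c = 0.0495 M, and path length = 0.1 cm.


A = epsilon * c * l
A = 26720 * 0.0495 * 0.1
A = 132.264

132.264


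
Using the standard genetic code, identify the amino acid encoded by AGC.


Standard genetic code lookup.
Codon AGC -> Ser

Ser


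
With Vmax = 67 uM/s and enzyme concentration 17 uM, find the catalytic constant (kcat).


kcat = Vmax / [E]t
kcat = 67 / 17
kcat = 3.9412 s^-1

3.9412 s^-1


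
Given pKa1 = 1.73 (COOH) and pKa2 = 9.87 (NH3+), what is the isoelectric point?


pI = (pKa1 + pKa2) / 2
pI = (1.73 + 9.87) / 2
pI = 5.8

5.8


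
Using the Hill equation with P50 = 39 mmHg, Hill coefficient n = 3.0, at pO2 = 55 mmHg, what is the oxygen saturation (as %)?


Y = pO2^n / (P50^n + pO2^n)
Y = 55^3.0 / (39^3.0 + 55^3.0)
Y = 73.72%

73.72%


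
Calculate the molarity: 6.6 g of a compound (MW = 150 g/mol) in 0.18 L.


C = (mass / MW) / volume
C = (6.6 / 150) / 0.18
C = 0.2444 M

0.2444 M


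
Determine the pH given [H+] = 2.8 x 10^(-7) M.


pH = -log10([H+])
pH = -log10(2.8 x 10^(-7))
pH = 6.5528

6.5528


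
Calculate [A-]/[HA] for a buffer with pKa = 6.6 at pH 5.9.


[A-]/[HA] = 10^(pH - pKa)
= 10^(5.9 - 6.6)
= 0.1995

0.1995


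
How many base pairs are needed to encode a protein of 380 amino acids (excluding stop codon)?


Each amino acid = 1 codon = 3 bp
bp = 380 * 3 = 1140 bp

1140 bp


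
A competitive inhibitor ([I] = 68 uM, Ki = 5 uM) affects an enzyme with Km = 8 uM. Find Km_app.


Km_app = Km * (1 + [I]/Ki)
Km_app = 8 * (1 + 68/5)
Km_app = 116.8 uM

116.8 uM


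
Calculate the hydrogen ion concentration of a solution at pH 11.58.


[H+] = 10^(-pH)
[H+] = 10^(-11.58)
[H+] = 2.630e-12 M

2.630e-12 M


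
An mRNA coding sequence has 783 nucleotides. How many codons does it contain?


codons = nucleotides / 3
codons = 783 / 3 = 261

261


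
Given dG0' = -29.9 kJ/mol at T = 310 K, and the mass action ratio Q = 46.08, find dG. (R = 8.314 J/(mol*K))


dG = dG0' + RT * ln(Q) / 1000
dG = -29.9 + 8.314 * 310 * ln(46.08) / 1000
dG = -20.0278 kJ/mol

-20.0278 kJ/mol


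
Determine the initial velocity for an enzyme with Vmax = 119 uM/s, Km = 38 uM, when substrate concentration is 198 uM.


v = Vmax * [S] / (Km + [S])
v = 119 * 198 / (38 + 198)
v = 99.839 uM/s

99.839 uM/s


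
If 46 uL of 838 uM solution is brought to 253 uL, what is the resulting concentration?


C2 = C1 * V1 / V2
C2 = 838 * 46 / 253
C2 = 152.3636 uM

152.3636 uM


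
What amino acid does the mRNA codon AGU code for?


Standard genetic code lookup.
Codon AGU -> Ser

Ser


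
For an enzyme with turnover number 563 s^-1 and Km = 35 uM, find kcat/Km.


Catalytic efficiency = kcat / Km
= 563 / 35
= 16.0857 uM^-1*s^-1

16.0857 uM^-1*s^-1


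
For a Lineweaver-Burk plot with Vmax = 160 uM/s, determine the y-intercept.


y-intercept = 1/Vmax
= 1/160
= 0.0063 s/uM

0.0063 s/uM


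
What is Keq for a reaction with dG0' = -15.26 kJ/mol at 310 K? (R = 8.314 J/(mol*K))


Keq = exp(-dG0 * 1000 / (R * T))
Keq = exp(-(-15.26) * 1000 / (8.314 * 310))
Keq = 372.7221

372.7221


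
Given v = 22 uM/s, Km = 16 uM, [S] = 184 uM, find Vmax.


Vmax = v * (Km + [S]) / [S]
Vmax = 22 * (16 + 184) / 184
Vmax = 23.913 uM/s

23.913 uM/s


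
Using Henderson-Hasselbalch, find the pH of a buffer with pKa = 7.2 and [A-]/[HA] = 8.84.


pH = pKa + log10([A-]/[HA])
pH = 7.2 + log10(8.84)
pH = 8.1465

8.1465


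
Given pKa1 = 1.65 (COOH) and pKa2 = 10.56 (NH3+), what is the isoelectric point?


pI = (pKa1 + pKa2) / 2
pI = (1.65 + 10.56) / 2
pI = 6.105

6.105


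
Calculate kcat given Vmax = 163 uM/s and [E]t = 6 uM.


kcat = Vmax / [E]t
kcat = 163 / 6
kcat = 27.1667 s^-1

27.1667 s^-1


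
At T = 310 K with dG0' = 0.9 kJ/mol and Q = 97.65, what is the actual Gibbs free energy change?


dG = dG0' + RT * ln(Q) / 1000
dG = 0.9 + 8.314 * 310 * ln(97.65) / 1000
dG = 12.7078 kJ/mol

12.7078 kJ/mol


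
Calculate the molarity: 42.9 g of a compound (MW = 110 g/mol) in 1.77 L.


C = (mass / MW) / volume
C = (42.9 / 110) / 1.77
C = 0.2203 M

0.2203 M


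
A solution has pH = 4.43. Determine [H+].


[H+] = 10^(-pH)
[H+] = 10^(-4.43)
[H+] = 3.715e-05 M

3.715e-05 M


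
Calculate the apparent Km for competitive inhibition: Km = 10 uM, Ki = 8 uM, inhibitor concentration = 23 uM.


Km_app = Km * (1 + [I]/Ki)
Km_app = 10 * (1 + 23/8)
Km_app = 38.75 uM

38.75 uM


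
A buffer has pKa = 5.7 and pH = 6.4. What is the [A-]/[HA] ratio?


[A-]/[HA] = 10^(pH - pKa)
= 10^(6.4 - 5.7)
= 5.0119

5.0119


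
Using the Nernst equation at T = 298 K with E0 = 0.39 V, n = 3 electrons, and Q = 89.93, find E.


E = E0 - (RT/nF) * ln(Q)
E = 0.39 - (8.314 * 298 / (3 * 96485)) * ln(89.93)
E = 0.3515 V

0.3515 V


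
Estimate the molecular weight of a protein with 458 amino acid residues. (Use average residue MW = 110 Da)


MW = n_residues * 110 Da
MW = 458 * 110
MW = 50380 Da

50380 Da


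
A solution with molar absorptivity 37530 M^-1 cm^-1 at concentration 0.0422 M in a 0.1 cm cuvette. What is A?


A = epsilon * c * l
A = 37530 * 0.0422 * 0.1
A = 158.3766

158.3766


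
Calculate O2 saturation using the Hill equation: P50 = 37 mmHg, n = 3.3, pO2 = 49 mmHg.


Y = pO2^n / (P50^n + pO2^n)
Y = 49^3.3 / (37^3.3 + 49^3.3)
Y = 71.65%

71.65%


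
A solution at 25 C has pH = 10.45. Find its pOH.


pOH = 14 - pH
pOH = 14 - 10.45
pOH = 3.55

3.55


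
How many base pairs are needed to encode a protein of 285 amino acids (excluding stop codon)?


Each amino acid = 1 codon = 3 bp
bp = 285 * 3 = 855 bp

855 bp


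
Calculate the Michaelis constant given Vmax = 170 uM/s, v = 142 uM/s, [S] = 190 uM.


Km = [S] * (Vmax - v) / v
Km = 190 * (170 - 142) / 142
Km = 37.4648 uM

37.4648 uM


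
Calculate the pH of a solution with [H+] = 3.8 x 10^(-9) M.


pH = -log10([H+])
pH = -log10(3.8 x 10^(-9))
pH = 8.4202

8.4202


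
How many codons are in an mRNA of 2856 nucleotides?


codons = nucleotides / 3
codons = 2856 / 3 = 952

952


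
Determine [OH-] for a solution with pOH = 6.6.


[OH-] = 10^(-pOH)
[OH-] = 10^(-6.6)
[OH-] = 2.512e-07 M

2.512e-07 M


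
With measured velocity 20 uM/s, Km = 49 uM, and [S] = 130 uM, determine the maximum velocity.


Vmax = v * (Km + [S]) / [S]
Vmax = 20 * (49 + 130) / 130
Vmax = 27.5385 uM/s

27.5385 uM/s


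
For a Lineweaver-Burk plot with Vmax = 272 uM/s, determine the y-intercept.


y-intercept = 1/Vmax
= 1/272
= 0.0037 s/uM

0.0037 s/uM


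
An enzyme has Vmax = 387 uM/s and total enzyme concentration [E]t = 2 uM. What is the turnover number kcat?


kcat = Vmax / [E]t
kcat = 387 / 2
kcat = 193.5 s^-1

193.5 s^-1


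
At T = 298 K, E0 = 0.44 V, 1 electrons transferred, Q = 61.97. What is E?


E = E0 - (RT/nF) * ln(Q)
E = 0.44 - (8.314 * 298 / (1 * 96485)) * ln(61.97)
E = 0.334 V

0.334 V


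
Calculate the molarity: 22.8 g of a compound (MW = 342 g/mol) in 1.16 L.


C = (mass / MW) / volume
C = (22.8 / 342) / 1.16
C = 0.0575 M

0.0575 M


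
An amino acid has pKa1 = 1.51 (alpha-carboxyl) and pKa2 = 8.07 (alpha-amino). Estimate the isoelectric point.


pI = (pKa1 + pKa2) / 2
pI = (1.51 + 8.07) / 2
pI = 4.79

4.79


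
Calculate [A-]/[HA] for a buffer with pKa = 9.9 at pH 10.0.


[A-]/[HA] = 10^(pH - pKa)
= 10^(10.0 - 9.9)
= 1.2589

1.2589


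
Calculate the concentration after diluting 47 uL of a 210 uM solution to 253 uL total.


C2 = C1 * V1 / V2
C2 = 210 * 47 / 253
C2 = 39.0119 uM

39.0119 uM


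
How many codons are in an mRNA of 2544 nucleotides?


codons = nucleotides / 3
codons = 2544 / 3 = 848

848


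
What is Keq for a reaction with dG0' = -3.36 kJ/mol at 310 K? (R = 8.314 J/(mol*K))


Keq = exp(-dG0 * 1000 / (R * T))
Keq = exp(-(-3.36) * 1000 / (8.314 * 310))
Keq = 3.6828

3.6828


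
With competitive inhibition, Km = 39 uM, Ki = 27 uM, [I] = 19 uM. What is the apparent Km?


Km_app = Km * (1 + [I]/Ki)
Km_app = 39 * (1 + 19/27)
Km_app = 66.4444 uM

66.4444 uM


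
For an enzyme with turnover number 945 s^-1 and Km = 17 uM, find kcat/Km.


Catalytic efficiency = kcat / Km
= 945 / 17
= 55.5882 uM^-1*s^-1

55.5882 uM^-1*s^-1


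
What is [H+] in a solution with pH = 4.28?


[H+] = 10^(-pH)
[H+] = 10^(-4.28)
[H+] = 5.248e-05 M

5.248e-05 M


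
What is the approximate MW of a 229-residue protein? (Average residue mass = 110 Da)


MW = n_residues * 110 Da
MW = 229 * 110
MW = 25190 Da

25190 Da


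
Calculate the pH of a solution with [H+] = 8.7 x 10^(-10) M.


pH = -log10([H+])
pH = -log10(8.7 x 10^(-10))
pH = 9.0605

9.0605


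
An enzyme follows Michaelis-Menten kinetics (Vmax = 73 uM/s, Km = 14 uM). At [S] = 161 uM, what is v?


v = Vmax * [S] / (Km + [S])
v = 73 * 161 / (14 + 161)
v = 67.16 uM/s

67.16 uM/s


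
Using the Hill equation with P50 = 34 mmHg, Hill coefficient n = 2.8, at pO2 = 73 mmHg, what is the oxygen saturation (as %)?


Y = pO2^n / (P50^n + pO2^n)
Y = 73^2.8 / (34^2.8 + 73^2.8)
Y = 89.47%

89.47%


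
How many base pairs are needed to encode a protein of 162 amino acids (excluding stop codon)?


Each amino acid = 1 codon = 3 bp
bp = 162 * 3 = 486 bp

486 bp


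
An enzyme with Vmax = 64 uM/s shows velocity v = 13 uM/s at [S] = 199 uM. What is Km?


Km = [S] * (Vmax - v) / v
Km = 199 * (64 - 13) / 13
Km = 780.6923 uM

780.6923 uM


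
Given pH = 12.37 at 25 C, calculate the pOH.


pOH = 14 - pH
pOH = 14 - 12.37
pOH = 1.63

1.63


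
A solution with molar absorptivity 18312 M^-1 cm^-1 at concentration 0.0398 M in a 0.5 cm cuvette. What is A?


A = epsilon * c * l
A = 18312 * 0.0398 * 0.5
A = 364.4088

364.4088


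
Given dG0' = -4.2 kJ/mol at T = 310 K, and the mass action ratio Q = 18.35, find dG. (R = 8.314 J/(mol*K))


dG = dG0' + RT * ln(Q) / 1000
dG = -4.2 + 8.314 * 310 * ln(18.35) / 1000
dG = 3.2991 kJ/mol

3.2991 kJ/mol


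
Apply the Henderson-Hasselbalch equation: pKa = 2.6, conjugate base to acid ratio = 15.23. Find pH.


pH = pKa + log10([A-]/[HA])
pH = 2.6 + log10(15.23)
pH = 3.7827

3.7827


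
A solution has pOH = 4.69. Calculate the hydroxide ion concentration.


[OH-] = 10^(-pOH)
[OH-] = 10^(-4.69)
[OH-] = 2.042e-05 M

2.042e-05 M


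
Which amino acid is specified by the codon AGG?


Standard genetic code lookup.
Codon AGG -> Arg

Arg


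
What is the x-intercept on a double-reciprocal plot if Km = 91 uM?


x-intercept = -1/Km
= -1/91
= -0.011 1/uM

-0.011 1/uM


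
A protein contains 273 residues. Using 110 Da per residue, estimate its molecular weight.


MW = n_residues * 110 Da
MW = 273 * 110
MW = 30030 Da

30030 Da


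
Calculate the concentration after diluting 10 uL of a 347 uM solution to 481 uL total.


C2 = C1 * V1 / V2
C2 = 347 * 10 / 481
C2 = 7.2141 uM

7.2141 uM


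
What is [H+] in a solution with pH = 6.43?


[H+] = 10^(-pH)
[H+] = 10^(-6.43)
[H+] = 3.715e-07 M

3.715e-07 M


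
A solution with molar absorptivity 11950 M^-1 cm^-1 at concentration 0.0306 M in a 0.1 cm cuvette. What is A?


A = epsilon * c * l
A = 11950 * 0.0306 * 0.1
A = 36.567

36.567


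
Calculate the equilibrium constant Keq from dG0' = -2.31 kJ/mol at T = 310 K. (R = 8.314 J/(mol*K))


Keq = exp(-dG0 * 1000 / (R * T))
Keq = exp(-(-2.31) * 1000 / (8.314 * 310))
Keq = 2.4505

2.4505


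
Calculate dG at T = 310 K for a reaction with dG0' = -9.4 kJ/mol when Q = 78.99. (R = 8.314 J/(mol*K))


dG = dG0' + RT * ln(Q) / 1000
dG = -9.4 + 8.314 * 310 * ln(78.99) / 1000
dG = 1.8612 kJ/mol

1.8612 kJ/mol


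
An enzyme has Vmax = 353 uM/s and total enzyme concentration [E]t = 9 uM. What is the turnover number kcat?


kcat = Vmax / [E]t
kcat = 353 / 9
kcat = 39.2222 s^-1

39.2222 s^-1


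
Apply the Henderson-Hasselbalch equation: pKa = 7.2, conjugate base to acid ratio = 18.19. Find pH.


pH = pKa + log10([A-]/[HA])
pH = 7.2 + log10(18.19)
pH = 8.4598

8.4598


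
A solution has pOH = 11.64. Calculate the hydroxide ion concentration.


[OH-] = 10^(-pOH)
[OH-] = 10^(-11.64)
[OH-] = 2.291e-12 M

2.291e-12 M


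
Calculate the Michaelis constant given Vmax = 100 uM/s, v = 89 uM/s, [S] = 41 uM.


Km = [S] * (Vmax - v) / v
Km = 41 * (100 - 89) / 89
Km = 5.0674 uM

5.0674 uM


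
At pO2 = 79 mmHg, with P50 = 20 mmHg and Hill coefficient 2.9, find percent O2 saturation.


Y = pO2^n / (P50^n + pO2^n)
Y = 79^2.9 / (20^2.9 + 79^2.9)
Y = 98.17%

98.17%


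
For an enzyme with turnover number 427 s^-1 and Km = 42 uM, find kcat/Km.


Catalytic efficiency = kcat / Km
= 427 / 42
= 10.1667 uM^-1*s^-1

10.1667 uM^-1*s^-1


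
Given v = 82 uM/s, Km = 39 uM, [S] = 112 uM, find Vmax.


Vmax = v * (Km + [S]) / [S]
Vmax = 82 * (39 + 112) / 112
Vmax = 110.5536 uM/s

110.5536 uM/s


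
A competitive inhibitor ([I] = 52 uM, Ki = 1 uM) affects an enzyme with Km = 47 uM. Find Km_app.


Km_app = Km * (1 + [I]/Ki)
Km_app = 47 * (1 + 52/1)
Km_app = 2491.0 uM

2491.0 uM


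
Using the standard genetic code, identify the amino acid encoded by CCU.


Standard genetic code lookup.
Codon CCU -> Pro

Pro


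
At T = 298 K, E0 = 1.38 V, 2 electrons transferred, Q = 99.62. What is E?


E = E0 - (RT/nF) * ln(Q)
E = 1.38 - (8.314 * 298 / (2 * 96485)) * ln(99.62)
E = 1.3209 V

1.3209 V


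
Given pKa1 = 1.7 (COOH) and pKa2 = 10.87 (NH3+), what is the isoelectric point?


pI = (pKa1 + pKa2) / 2
pI = (1.7 + 10.87) / 2
pI = 6.285

6.285


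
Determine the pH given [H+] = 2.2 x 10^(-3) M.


pH = -log10([H+])
pH = -log10(2.2 x 10^(-3))
pH = 2.6576

2.6576


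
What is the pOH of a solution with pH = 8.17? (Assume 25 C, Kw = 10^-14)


pOH = 14 - pH
pOH = 14 - 8.17
pOH = 5.83

5.83


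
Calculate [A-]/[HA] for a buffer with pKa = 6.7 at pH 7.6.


[A-]/[HA] = 10^(pH - pKa)
= 10^(7.6 - 6.7)
= 7.9433

7.9433


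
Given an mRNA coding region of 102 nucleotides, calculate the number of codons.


codons = nucleotides / 3
codons = 102 / 3 = 34

34


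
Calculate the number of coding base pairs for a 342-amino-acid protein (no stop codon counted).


Each amino acid = 1 codon = 3 bp
bp = 342 * 3 = 1026 bp

1026 bp


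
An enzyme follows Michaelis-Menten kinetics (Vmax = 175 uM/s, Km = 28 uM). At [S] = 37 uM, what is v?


v = Vmax * [S] / (Km + [S])
v = 175 * 37 / (28 + 37)
v = 99.6154 uM/s

99.6154 uM/s


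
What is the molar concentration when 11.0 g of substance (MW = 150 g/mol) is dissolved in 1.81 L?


C = (mass / MW) / volume
C = (11.0 / 150) / 1.81
C = 0.0405 M

0.0405 M


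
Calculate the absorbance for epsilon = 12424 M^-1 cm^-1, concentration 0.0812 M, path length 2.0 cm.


A = epsilon * c * l
A = 12424 * 0.0812 * 2.0
A = 2017.6576

2017.6576


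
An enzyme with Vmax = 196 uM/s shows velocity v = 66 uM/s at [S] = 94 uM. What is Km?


Km = [S] * (Vmax - v) / v
Km = 94 * (196 - 66) / 66
Km = 185.1515 uM

185.1515 uM


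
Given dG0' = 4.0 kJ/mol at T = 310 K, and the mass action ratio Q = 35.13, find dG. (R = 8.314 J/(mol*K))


dG = dG0' + RT * ln(Q) / 1000
dG = 4.0 + 8.314 * 310 * ln(35.13) / 1000
dG = 13.1729 kJ/mol

13.1729 kJ/mol


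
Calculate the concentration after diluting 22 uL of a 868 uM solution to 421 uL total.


C2 = C1 * V1 / V2
C2 = 868 * 22 / 421
C2 = 45.3587 uM

45.3587 uM


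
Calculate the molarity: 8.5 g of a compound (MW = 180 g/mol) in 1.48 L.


C = (mass / MW) / volume
C = (8.5 / 180) / 1.48
C = 0.0319 M

0.0319 M


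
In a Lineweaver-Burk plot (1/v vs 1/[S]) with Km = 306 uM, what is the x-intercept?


x-intercept = -1/Km
= -1/306
= -0.0033 1/uM

-0.0033 1/uM


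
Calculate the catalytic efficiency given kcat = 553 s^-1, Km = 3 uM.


Catalytic efficiency = kcat / Km
= 553 / 3
= 184.3333 uM^-1*s^-1

184.3333 uM^-1*s^-1


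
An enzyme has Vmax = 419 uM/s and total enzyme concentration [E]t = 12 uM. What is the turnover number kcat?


kcat = Vmax / [E]t
kcat = 419 / 12
kcat = 34.9167 s^-1

34.9167 s^-1


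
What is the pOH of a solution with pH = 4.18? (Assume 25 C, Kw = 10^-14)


pOH = 14 - pH
pOH = 14 - 4.18
pOH = 9.82

9.82


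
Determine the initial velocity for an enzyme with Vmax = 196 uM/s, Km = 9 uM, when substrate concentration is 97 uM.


v = Vmax * [S] / (Km + [S])
v = 196 * 97 / (9 + 97)
v = 179.3585 uM/s

179.3585 uM/s


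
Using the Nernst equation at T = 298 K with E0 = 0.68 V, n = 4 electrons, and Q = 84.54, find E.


E = E0 - (RT/nF) * ln(Q)
E = 0.68 - (8.314 * 298 / (4 * 96485)) * ln(84.54)
E = 0.6515 V

0.6515 V


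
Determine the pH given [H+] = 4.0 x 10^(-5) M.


pH = -log10([H+])
pH = -log10(4.0 x 10^(-5))
pH = 4.3979

4.3979


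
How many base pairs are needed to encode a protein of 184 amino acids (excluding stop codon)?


Each amino acid = 1 codon = 3 bp
bp = 184 * 3 = 552 bp

552 bp


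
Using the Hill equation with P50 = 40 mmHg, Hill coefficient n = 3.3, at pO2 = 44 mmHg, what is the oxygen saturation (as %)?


Y = pO2^n / (P50^n + pO2^n)
Y = 44^3.3 / (40^3.3 + 44^3.3)
Y = 57.8%

57.8%


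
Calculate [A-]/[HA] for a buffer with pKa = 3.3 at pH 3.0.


[A-]/[HA] = 10^(pH - pKa)
= 10^(3.0 - 3.3)
= 0.5012

0.5012


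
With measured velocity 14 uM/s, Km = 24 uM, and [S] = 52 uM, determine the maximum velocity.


Vmax = v * (Km + [S]) / [S]
Vmax = 14 * (24 + 52) / 52
Vmax = 20.4615 uM/s

20.4615 uM/s


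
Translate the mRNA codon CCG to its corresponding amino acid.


Standard genetic code lookup.
Codon CCG -> Pro

Pro


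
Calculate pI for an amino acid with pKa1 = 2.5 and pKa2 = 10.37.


pI = (pKa1 + pKa2) / 2
pI = (2.5 + 10.37) / 2
pI = 6.435

6.435


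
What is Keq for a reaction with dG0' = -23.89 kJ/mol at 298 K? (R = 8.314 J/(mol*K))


Keq = exp(-dG0 * 1000 / (R * T))
Keq = exp(-(-23.89) * 1000 / (8.314 * 298))
Keq = 15405.8847

15405.8847


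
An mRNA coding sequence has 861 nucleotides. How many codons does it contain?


codons = nucleotides / 3
codons = 861 / 3 = 287

287


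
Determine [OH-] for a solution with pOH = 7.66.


[OH-] = 10^(-pOH)
[OH-] = 10^(-7.66)
[OH-] = 2.188e-08 M

2.188e-08 M


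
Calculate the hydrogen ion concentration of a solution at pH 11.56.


[H+] = 10^(-pH)
[H+] = 10^(-11.56)
[H+] = 2.754e-12 M

2.754e-12 M


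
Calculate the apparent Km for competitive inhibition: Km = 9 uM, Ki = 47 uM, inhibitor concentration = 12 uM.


Km_app = Km * (1 + [I]/Ki)
Km_app = 9 * (1 + 12/47)
Km_app = 11.2979 uM

11.2979 uM


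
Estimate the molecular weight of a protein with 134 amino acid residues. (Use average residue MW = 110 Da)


MW = n_residues * 110 Da
MW = 134 * 110
MW = 14740 Da

14740 Da


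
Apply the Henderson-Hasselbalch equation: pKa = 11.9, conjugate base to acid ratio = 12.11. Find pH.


pH = pKa + log10([A-]/[HA])
pH = 11.9 + log10(12.11)
pH = 12.9831

12.9831


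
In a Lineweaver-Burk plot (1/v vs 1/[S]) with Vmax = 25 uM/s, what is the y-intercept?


y-intercept = 1/Vmax
= 1/25
= 0.04 s/uM

0.04 s/uM


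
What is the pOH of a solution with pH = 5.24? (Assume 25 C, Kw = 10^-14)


pOH = 14 - pH
pOH = 14 - 5.24
pOH = 8.76

8.76


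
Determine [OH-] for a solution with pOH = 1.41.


[OH-] = 10^(-pOH)
[OH-] = 10^(-1.41)
[OH-] = 0.0389 M

0.0389 M


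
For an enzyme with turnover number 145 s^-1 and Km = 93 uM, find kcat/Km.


Catalytic efficiency = kcat / Km
= 145 / 93
= 1.5591 uM^-1*s^-1

1.5591 uM^-1*s^-1


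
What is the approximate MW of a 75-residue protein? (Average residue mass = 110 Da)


MW = n_residues * 110 Da
MW = 75 * 110
MW = 8250 Da

8250 Da


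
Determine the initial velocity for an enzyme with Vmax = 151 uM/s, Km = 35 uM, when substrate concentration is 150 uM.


v = Vmax * [S] / (Km + [S])
v = 151 * 150 / (35 + 150)
v = 122.4324 uM/s

122.4324 uM/s


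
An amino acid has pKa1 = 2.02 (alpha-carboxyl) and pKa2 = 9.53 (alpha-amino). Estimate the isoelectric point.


pI = (pKa1 + pKa2) / 2
pI = (2.02 + 9.53) / 2
pI = 5.775

5.775


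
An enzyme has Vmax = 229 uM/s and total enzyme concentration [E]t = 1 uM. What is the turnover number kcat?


kcat = Vmax / [E]t
kcat = 229 / 1
kcat = 229.0 s^-1

229.0 s^-1


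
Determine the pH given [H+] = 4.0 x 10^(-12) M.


pH = -log10([H+])
pH = -log10(4.0 x 10^(-12))
pH = 11.3979

11.3979


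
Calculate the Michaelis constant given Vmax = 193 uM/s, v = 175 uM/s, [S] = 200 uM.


Km = [S] * (Vmax - v) / v
Km = 200 * (193 - 175) / 175
Km = 20.5714 uM

20.5714 uM


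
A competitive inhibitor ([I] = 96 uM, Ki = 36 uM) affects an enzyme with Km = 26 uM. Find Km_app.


Km_app = Km * (1 + [I]/Ki)
Km_app = 26 * (1 + 96/36)
Km_app = 95.3333 uM

95.3333 uM


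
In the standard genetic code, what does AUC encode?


Standard genetic code lookup.
Codon AUC -> Ile

Ile


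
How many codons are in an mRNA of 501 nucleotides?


codons = nucleotides / 3
codons = 501 / 3 = 167

167


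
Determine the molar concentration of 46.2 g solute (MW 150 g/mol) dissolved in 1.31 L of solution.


C = (mass / MW) / volume
C = (46.2 / 150) / 1.31
C = 0.2351 M

0.2351 M


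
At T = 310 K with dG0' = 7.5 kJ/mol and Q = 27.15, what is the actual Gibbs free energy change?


dG = dG0' + RT * ln(Q) / 1000
dG = 7.5 + 8.314 * 310 * ln(27.15) / 1000
dG = 16.0088 kJ/mol

16.0088 kJ/mol


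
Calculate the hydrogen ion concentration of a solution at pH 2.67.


[H+] = 10^(-pH)
[H+] = 10^(-2.67)
[H+] = 0.0021 M

0.0021 M


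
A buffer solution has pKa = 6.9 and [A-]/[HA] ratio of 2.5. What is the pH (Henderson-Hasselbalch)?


pH = pKa + log10([A-]/[HA])
pH = 6.9 + log10(2.5)
pH = 7.2979

7.2979


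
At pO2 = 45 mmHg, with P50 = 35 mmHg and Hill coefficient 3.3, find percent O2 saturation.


Y = pO2^n / (P50^n + pO2^n)
Y = 45^3.3 / (35^3.3 + 45^3.3)
Y = 69.62%

69.62%


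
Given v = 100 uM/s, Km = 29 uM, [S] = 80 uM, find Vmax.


Vmax = v * (Km + [S]) / [S]
Vmax = 100 * (29 + 80) / 80
Vmax = 136.25 uM/s

136.25 uM/s


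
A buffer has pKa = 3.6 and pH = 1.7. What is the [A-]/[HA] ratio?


[A-]/[HA] = 10^(pH - pKa)
= 10^(1.7 - 3.6)
= 0.0126

0.0126


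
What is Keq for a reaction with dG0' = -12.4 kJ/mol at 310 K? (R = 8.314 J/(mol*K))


Keq = exp(-dG0 * 1000 / (R * T))
Keq = exp(-(-12.4) * 1000 / (8.314 * 310))
Keq = 122.8743

122.8743


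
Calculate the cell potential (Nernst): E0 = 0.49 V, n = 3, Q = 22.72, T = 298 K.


E = E0 - (RT/nF) * ln(Q)
E = 0.49 - (8.314 * 298 / (3 * 96485)) * ln(22.72)
E = 0.4633 V

0.4633 V


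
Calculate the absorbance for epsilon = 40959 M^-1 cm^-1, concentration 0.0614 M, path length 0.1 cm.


A = epsilon * c * l
A = 40959 * 0.0614 * 0.1
A = 251.4883

251.4883


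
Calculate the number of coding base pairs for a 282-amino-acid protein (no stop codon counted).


Each amino acid = 1 codon = 3 bp
bp = 282 * 3 = 846 bp

846 bp


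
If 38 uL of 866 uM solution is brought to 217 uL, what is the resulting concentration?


C2 = C1 * V1 / V2
C2 = 866 * 38 / 217
C2 = 151.6498 uM

151.6498 uM


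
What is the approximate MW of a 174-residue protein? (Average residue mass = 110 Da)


MW = n_residues * 110 Da
MW = 174 * 110
MW = 19140 Da

19140 Da


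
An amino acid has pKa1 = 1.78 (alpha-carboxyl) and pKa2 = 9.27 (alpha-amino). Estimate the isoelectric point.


pI = (pKa1 + pKa2) / 2
pI = (1.78 + 9.27) / 2
pI = 5.525

5.525


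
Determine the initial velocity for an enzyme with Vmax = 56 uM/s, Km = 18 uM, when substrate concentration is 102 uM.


v = Vmax * [S] / (Km + [S])
v = 56 * 102 / (18 + 102)
v = 47.6 uM/s

47.6 uM/s


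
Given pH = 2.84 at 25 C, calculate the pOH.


pOH = 14 - pH
pOH = 14 - 2.84
pOH = 11.16

11.16


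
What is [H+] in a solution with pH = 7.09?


[H+] = 10^(-pH)
[H+] = 10^(-7.09)
[H+] = 8.128e-08 M

8.128e-08 M


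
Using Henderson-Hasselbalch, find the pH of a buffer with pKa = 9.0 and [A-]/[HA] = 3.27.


pH = pKa + log10([A-]/[HA])
pH = 9.0 + log10(3.27)
pH = 9.5145

9.5145


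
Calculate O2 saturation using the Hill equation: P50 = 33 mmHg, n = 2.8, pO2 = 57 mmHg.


Y = pO2^n / (P50^n + pO2^n)
Y = 57^2.8 / (33^2.8 + 57^2.8)
Y = 82.21%

82.21%


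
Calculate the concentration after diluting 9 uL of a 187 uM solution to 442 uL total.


C2 = C1 * V1 / V2
C2 = 187 * 9 / 442
C2 = 3.8077 uM

3.8077 uM


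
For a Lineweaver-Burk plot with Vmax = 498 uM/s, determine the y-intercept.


y-intercept = 1/Vmax
= 1/498
= 0.002 s/uM

0.002 s/uM


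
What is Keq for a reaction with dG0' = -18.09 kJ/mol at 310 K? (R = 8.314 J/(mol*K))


Keq = exp(-dG0 * 1000 / (R * T))
Keq = exp(-(-18.09) * 1000 / (8.314 * 310))
Keq = 1117.5169

1117.5169


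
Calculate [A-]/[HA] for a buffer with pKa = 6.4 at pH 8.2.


[A-]/[HA] = 10^(pH - pKa)
= 10^(8.2 - 6.4)
= 63.0957

63.0957


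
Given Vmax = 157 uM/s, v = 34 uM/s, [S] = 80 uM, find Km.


Km = [S] * (Vmax - v) / v
Km = 80 * (157 - 34) / 34
Km = 289.4118 uM

289.4118 uM


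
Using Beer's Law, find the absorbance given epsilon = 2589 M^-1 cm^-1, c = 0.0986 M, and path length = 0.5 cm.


A = epsilon * c * l
A = 2589 * 0.0986 * 0.5
A = 127.6377

127.6377


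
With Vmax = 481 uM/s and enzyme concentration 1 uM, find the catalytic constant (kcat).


kcat = Vmax / [E]t
kcat = 481 / 1
kcat = 481.0 s^-1

481.0 s^-1


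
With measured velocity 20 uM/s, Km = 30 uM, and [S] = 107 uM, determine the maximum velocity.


Vmax = v * (Km + [S]) / [S]
Vmax = 20 * (30 + 107) / 107
Vmax = 25.6075 uM/s

25.6075 uM/s


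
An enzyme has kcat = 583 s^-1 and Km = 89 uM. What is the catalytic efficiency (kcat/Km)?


Catalytic efficiency = kcat / Km
= 583 / 89
= 6.5506 uM^-1*s^-1

6.5506 uM^-1*s^-1


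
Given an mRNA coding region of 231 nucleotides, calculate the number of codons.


codons = nucleotides / 3
codons = 231 / 3 = 77

77


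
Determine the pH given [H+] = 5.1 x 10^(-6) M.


pH = -log10([H+])
pH = -log10(5.1 x 10^(-6))
pH = 5.2924

5.2924


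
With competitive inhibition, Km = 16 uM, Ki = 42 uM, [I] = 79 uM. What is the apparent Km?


Km_app = Km * (1 + [I]/Ki)
Km_app = 16 * (1 + 79/42)
Km_app = 46.0952 uM

46.0952 uM


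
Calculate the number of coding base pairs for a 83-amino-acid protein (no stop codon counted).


Each amino acid = 1 codon = 3 bp
bp = 83 * 3 = 249 bp

249 bp


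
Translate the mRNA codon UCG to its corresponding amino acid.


Standard genetic code lookup.
Codon UCG -> Ser

Ser


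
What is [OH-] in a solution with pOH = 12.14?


[OH-] = 10^(-pOH)
[OH-] = 10^(-12.14)
[OH-] = 7.244e-13 M

7.244e-13 M


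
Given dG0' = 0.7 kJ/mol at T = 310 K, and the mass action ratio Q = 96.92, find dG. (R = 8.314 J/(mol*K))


dG = dG0' + RT * ln(Q) / 1000
dG = 0.7 + 8.314 * 310 * ln(96.92) / 1000
dG = 12.4885 kJ/mol

12.4885 kJ/mol


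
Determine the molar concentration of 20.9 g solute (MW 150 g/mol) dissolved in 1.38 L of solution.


C = (mass / MW) / volume
C = (20.9 / 150) / 1.38
C = 0.101 M

0.101 M


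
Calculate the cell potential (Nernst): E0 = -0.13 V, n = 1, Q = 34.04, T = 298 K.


E = E0 - (RT/nF) * ln(Q)
E = -0.13 - (8.314 * 298 / (1 * 96485)) * ln(34.04)
E = -0.2206 V

-0.2206 V


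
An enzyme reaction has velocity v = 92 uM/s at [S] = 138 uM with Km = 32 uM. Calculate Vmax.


Vmax = v * (Km + [S]) / [S]
Vmax = 92 * (32 + 138) / 138
Vmax = 113.3333 uM/s

113.3333 uM/s


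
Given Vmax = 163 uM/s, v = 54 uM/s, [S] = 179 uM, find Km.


Km = [S] * (Vmax - v) / v
Km = 179 * (163 - 54) / 54
Km = 361.3148 uM

361.3148 uM


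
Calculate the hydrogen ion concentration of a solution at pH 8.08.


[H+] = 10^(-pH)
[H+] = 10^(-8.08)
[H+] = 8.318e-09 M

8.318e-09 M


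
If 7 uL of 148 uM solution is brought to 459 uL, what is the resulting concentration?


C2 = C1 * V1 / V2
C2 = 148 * 7 / 459
C2 = 2.2571 uM

2.2571 uM


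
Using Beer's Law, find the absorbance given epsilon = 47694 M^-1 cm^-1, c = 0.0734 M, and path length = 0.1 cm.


A = epsilon * c * l
A = 47694 * 0.0734 * 0.1
A = 350.074

350.074


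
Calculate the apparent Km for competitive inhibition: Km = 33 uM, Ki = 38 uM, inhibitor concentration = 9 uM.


Km_app = Km * (1 + [I]/Ki)
Km_app = 33 * (1 + 9/38)
Km_app = 40.8158 uM

40.8158 uM


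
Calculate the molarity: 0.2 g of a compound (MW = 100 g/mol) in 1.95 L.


C = (mass / MW) / volume
C = (0.2 / 100) / 1.95
C = 0.001 M

0.001 M


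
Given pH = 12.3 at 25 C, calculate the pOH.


pOH = 14 - pH
pOH = 14 - 12.3
pOH = 1.7

1.7


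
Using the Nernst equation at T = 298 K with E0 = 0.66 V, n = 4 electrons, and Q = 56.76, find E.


E = E0 - (RT/nF) * ln(Q)
E = 0.66 - (8.314 * 298 / (4 * 96485)) * ln(56.76)
E = 0.6341 V

0.6341 V


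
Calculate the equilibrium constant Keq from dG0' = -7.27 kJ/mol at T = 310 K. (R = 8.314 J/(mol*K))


Keq = exp(-dG0 * 1000 / (R * T))
Keq = exp(-(-7.27) * 1000 / (8.314 * 310))
Keq = 16.7892

16.7892


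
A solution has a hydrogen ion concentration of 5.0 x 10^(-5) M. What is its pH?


pH = -log10([H+])
pH = -log10(5.0 x 10^(-5))
pH = 4.301

4.301


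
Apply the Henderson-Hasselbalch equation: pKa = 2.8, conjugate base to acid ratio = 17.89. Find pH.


pH = pKa + log10([A-]/[HA])
pH = 2.8 + log10(17.89)
pH = 4.0526

4.0526


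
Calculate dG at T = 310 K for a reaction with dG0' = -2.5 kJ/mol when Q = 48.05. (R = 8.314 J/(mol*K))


dG = dG0' + RT * ln(Q) / 1000
dG = -2.5 + 8.314 * 310 * ln(48.05) / 1000
dG = 7.4801 kJ/mol

7.4801 kJ/mol


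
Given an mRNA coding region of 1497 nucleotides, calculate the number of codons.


codons = nucleotides / 3
codons = 1497 / 3 = 499

499


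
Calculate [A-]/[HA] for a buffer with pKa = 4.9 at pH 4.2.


[A-]/[HA] = 10^(pH - pKa)
= 10^(4.2 - 4.9)
= 0.1995

0.1995


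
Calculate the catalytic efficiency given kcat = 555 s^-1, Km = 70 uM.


Catalytic efficiency = kcat / Km
= 555 / 70
= 7.9286 uM^-1*s^-1

7.9286 uM^-1*s^-1


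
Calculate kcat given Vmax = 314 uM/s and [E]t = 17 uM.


kcat = Vmax / [E]t
kcat = 314 / 17
kcat = 18.4706 s^-1

18.4706 s^-1


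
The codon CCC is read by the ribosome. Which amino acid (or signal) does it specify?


Standard genetic code lookup.
Codon CCC -> Pro

Pro


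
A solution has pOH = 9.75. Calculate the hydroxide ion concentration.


[OH-] = 10^(-pOH)
[OH-] = 10^(-9.75)
[OH-] = 1.778e-10 M

1.778e-10 M


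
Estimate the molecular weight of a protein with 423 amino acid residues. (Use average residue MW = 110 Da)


MW = n_residues * 110 Da
MW = 423 * 110
MW = 46530 Da

46530 Da


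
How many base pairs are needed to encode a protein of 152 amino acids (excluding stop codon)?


Each amino acid = 1 codon = 3 bp
bp = 152 * 3 = 456 bp

456 bp


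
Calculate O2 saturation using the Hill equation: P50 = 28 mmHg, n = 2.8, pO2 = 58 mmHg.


Y = pO2^n / (P50^n + pO2^n)
Y = 58^2.8 / (28^2.8 + 58^2.8)
Y = 88.48%

88.48%


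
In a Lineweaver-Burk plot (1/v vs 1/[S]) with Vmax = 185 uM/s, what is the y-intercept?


y-intercept = 1/Vmax
= 1/185
= 0.0054 s/uM

0.0054 s/uM


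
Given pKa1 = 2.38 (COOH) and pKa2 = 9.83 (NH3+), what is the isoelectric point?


pI = (pKa1 + pKa2) / 2
pI = (2.38 + 9.83) / 2
pI = 6.105

6.105


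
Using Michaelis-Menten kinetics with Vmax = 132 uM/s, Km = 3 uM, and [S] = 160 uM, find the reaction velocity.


v = Vmax * [S] / (Km + [S])
v = 132 * 160 / (3 + 160)
v = 129.5706 uM/s

129.5706 uM/s


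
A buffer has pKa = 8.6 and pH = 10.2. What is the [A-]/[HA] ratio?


[A-]/[HA] = 10^(pH - pKa)
= 10^(10.2 - 8.6)
= 39.8107

39.8107


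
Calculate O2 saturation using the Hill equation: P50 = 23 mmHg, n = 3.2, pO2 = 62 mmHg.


Y = pO2^n / (P50^n + pO2^n)
Y = 62^3.2 / (23^3.2 + 62^3.2)
Y = 95.98%

95.98%


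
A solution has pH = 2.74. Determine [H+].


[H+] = 10^(-pH)
[H+] = 10^(-2.74)
[H+] = 0.0018 M

0.0018 M
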